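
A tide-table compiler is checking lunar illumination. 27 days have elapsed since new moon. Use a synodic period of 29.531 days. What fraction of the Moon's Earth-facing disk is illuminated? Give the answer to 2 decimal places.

0.07

Elongation θ = 360° × 27/29.531 ≈ 329.1°.
Illuminated fraction = (1 − cos 329.1°)/2 = (1 − 0.858)/2 ≈ 0.071.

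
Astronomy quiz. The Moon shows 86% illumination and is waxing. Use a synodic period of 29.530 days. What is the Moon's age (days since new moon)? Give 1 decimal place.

11.2 days

From f = (1 − cos θ)/2: cos θ = 1 − 2×0.86 = -0.720; arccos → 136.1°.
Before full moon the principal value applies: θ = 136.1°.
That fraction of the synodic month is 136.1/360 × 29.530 d ≈ 11.16 d.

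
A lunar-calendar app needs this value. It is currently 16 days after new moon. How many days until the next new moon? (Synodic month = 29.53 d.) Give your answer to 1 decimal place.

The next new moon completes the synodic month: 29.53 − 16 = 13.530 days.

13.5 days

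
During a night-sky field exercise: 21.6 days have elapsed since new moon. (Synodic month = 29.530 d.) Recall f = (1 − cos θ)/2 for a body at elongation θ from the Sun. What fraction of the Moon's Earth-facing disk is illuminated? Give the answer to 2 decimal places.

Elongation θ = 360° × 21.6/29.530 ≈ 263.3°.
Illuminated fraction = (1 − cos 263.3°)/2 = (1 − (-0.116))/2 ≈ 0.558.

0.56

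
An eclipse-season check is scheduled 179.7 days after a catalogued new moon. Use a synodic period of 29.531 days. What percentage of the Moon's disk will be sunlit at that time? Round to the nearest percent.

179.7/29.531 = 6.085 lunations, so 6 complete cycles and 2.51 d into the next.
The Moon has covered 2.51/29.531 of its cycle, so θ ≈ 360° × 2.51/29.531 = 30.6°.
Illuminated fraction = (1 − cos 30.6°)/2 = (1 − 0.860)/2 ≈ 0.070, so 7%.

7%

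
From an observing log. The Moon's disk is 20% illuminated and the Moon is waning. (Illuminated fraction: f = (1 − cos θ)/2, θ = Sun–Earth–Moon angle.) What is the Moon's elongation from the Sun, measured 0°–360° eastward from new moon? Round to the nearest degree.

Invert f = (1 − cos θ)/2 to get cos θ = 1 − 2(0.20) = 0.600, hence θ₀ = arccos 0.600 = 53.1°.
Since the Moon is past full (waning), take the reflex angle: θ = 360° − 53.1° = 306.9°.

307°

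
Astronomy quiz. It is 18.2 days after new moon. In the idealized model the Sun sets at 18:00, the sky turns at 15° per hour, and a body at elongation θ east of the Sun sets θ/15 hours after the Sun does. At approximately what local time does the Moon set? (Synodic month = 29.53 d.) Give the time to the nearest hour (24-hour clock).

The Moon has covered 18.2/29.53 of its cycle, so θ ≈ 360° × 18.2/29.53 = 221.9°.
Delay after the Sun = 221.9° / (15°/h) ≈ 14.79 h.
18:00 + 14.79 h ≈ 08:48 → 09:00 to the nearest hour.

09:00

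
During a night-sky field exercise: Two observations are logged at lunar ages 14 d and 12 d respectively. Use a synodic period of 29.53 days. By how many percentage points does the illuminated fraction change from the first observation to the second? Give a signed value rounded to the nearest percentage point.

-8 pp

θ₁ = 360° × 14/29.53 = 170.7°, f₁ = (1 − cos θ₁)/2 = 0.993.
θ₂ = 360° × 12/29.53 = 146.3°, f₂ = (1 − cos θ₂)/2 = 0.916.
Change = f₂ − f₁ = -0.077 → -8 percentage points.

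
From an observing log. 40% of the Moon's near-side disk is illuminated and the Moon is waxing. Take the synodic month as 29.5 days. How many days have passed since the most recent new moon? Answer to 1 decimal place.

6.4 days

Invert f = (1 − cos θ)/2 to get cos θ = 1 − 2(0.40) = 0.200, hence θ₀ = arccos 0.200 = 78.5°.
The Moon is waxing (0°–180°), so θ = 78.5° directly.
At 360°/29.5 d per day, 78.5° corresponds to 6.43 days.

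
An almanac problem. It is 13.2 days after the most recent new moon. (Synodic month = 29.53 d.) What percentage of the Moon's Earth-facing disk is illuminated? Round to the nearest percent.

97%

Phase angle: θ = 360°·(13.2 d)/(29.53 d) = 160.9°.
With cos θ = (-0.945), the lit fraction is (1 − (-0.945))/2 ≈ 0.973, so 97%.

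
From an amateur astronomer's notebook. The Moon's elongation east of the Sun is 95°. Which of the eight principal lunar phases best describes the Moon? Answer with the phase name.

first quarter

95° lies in the first quarter sector of the 8-phase cycle.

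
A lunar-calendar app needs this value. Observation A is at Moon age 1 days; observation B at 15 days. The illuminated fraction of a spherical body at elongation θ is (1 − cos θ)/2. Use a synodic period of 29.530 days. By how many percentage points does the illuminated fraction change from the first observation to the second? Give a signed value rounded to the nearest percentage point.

First observation: θ = 360°·1/29.530 = 12.2°, so f = 0.011.
Second observation: θ = 182.9°, f = 0.999.
Δf = 0.999 − 0.011 = +0.988, i.e. +99 pp.

+99 percentage points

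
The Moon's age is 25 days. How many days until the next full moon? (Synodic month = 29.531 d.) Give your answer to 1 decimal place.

Full moon is 0.5 of the way through the cycle: age 0.5 × 29.531 = 14.765 d.
Already past this cycle's full moon; the next is at 14.765 + 29.531 = 44.296 d, so 44.296 − 25 = 19.296 days.

19.3 days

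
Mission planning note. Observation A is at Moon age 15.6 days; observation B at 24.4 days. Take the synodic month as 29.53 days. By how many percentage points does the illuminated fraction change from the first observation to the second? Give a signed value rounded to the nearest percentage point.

-72 pp

First observation: θ = 360°·15.6/29.53 = 190.2°, so f = 0.992.
Second observation: θ = 297.5°, f = 0.269.
Δf = 0.269 − 0.992 = -0.723, i.e. -72 pp.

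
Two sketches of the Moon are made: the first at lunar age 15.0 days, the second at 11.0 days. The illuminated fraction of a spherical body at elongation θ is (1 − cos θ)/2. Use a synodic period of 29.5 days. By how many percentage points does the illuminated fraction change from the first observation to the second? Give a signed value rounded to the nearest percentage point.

-15 pp

θ₁ = 360° × 15.0/29.5 = 183.1°, f₁ = (1 − cos θ₁)/2 = 0.999.
θ₂ = 360° × 11.0/29.5 = 134.2°, f₂ = (1 − cos θ₂)/2 = 0.849.
Change = f₂ − f₁ = -0.150 → -15 percentage points.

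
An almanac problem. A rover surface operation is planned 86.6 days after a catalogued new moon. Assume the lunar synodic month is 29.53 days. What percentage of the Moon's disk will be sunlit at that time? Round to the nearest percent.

Reduce mod P: 86.6 − 2×29.53 = 27.54 d into the current lunation.
Phase angle: θ = 360°·(27.54 d)/(29.53 d) = 335.7°.
cos 335.7° = 0.912, so f = (1 − 0.912)/2 = 0.044, so 4%.

4%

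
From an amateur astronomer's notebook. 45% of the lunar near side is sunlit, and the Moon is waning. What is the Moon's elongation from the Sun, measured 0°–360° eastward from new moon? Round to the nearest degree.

276°

From f = (1 − cos θ)/2: cos θ = 1 − 2×0.45 = 0.100; arccos → 84.3°.
A waning Moon lies in 180°–360°, so θ = 360° − 84.3° = 275.7°.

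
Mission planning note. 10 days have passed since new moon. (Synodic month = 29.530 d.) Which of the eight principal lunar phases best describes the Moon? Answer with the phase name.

At 10/29.530 of the cycle, θ ≈ 122° — the waxing gibbous range.

waxing gibbous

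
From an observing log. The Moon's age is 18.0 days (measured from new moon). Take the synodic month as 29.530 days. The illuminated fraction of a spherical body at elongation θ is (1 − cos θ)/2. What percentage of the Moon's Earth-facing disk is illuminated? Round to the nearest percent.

89%

Phase angle: θ = 360°·(18.0 d)/(29.530 d) = 219.4°.
Illuminated fraction = (1 − cos 219.4°)/2 = (1 − (-0.772))/2 ≈ 0.886, so 89%.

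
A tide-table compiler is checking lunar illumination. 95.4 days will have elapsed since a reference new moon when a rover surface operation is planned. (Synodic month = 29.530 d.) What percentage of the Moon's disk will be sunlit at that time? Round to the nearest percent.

95.4 d spans 3 complete synodic months (3 × 29.530 = 88.59 d) plus 6.81 d.
Phase angle: θ = 360°·(6.81 d)/(29.530 d) = 83.0°.
cos 83.0° = 0.122, so f = (1 − 0.122)/2 = 0.439, so 44%.

44%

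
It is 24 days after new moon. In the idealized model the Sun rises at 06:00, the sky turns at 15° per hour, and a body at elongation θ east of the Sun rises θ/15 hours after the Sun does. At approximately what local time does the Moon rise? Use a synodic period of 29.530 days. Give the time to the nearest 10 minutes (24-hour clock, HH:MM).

Phase angle: θ = 360°·(24 d)/(29.530 d) = 292.6°.
At 15° of sky rotation per hour, 292.6° corresponds to a 19.51 h lag.
06:00 + 19.506 h ≈ 01:30 → 01:30 to the nearest ten minutes.

01:30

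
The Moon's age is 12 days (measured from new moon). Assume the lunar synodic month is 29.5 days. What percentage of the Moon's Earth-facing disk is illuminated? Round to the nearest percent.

Elongation θ = 360° × 12/29.5 ≈ 146.4°.
cos 146.4° = (-0.833), so f = (1 − (-0.833))/2 = 0.917, so 92%.

92%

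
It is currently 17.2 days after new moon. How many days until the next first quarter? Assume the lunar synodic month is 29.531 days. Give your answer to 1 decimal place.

19.7 days

First quarter is 0.25 of the way through the cycle: age 0.25 × 29.531 = 7.383 d.
Already past this cycle's first quarter; the next is at 7.383 + 29.531 = 36.914 d, so 36.914 − 17.2 = 19.714 days.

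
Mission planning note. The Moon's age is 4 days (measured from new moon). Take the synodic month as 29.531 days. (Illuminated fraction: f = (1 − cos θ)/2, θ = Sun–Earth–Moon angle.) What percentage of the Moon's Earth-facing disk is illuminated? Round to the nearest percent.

17%

Phase angle: θ = 360°·(4 d)/(29.531 d) = 48.8°.
cos 48.8° = 0.659, so f = (1 − 0.659)/2 = 0.170, so 17%.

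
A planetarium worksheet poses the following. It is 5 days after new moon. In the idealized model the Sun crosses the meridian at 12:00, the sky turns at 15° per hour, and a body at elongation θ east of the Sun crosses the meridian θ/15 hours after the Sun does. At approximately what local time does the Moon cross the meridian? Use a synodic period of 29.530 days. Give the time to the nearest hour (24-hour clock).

16:00

Elongation θ = 360° × 5/29.530 ≈ 61.0°.
The Moon trails the Sun by θ/15 = 61.0/15 ≈ 4.06 hours.
12:00 + 4.06 h ≈ 16:04 → 16:00 to the nearest hour.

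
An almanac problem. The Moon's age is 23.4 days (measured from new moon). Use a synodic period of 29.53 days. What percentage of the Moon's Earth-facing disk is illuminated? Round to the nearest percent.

37%

The Moon has covered 23.4/29.53 of its cycle, so θ ≈ 360° × 23.4/29.53 = 285.3°.
With cos θ = 0.263, the lit fraction is (1 − 0.263)/2 ≈ 0.368, so 37%.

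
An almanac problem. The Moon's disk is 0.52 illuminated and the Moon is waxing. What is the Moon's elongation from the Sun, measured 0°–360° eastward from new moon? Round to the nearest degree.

92°

cos θ = 1 − 2f = -0.040, giving a principal value of 92.3°.
The Moon is waxing (0°–180°), so θ = 92.3° directly.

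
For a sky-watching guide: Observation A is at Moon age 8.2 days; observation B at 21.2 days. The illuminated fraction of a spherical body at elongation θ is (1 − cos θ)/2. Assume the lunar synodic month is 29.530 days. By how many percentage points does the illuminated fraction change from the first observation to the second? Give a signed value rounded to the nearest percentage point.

θ₁ = 360° × 8.2/29.530 = 100.0°, f₁ = (1 − cos θ₁)/2 = 0.587.
θ₂ = 360° × 21.2/29.530 = 258.4°, f₂ = (1 − cos θ₂)/2 = 0.600.
Change = f₂ − f₁ = +0.014 → +1 percentage points.

+1 percentage points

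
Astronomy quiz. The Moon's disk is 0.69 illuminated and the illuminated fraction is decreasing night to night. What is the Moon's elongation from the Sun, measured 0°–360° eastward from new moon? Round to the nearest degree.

Invert f = (1 − cos θ)/2 to get cos θ = 1 − 2(0.69) = -0.380, hence θ₀ = arccos -0.380 = 112.3°.
Since the Moon is past full (waning), take the reflex angle: θ = 360° − 112.3° = 247.7°.

248°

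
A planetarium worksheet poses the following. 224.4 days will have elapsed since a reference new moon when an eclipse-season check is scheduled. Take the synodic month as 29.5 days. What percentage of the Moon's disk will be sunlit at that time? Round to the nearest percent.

224.4 d spans 7 complete synodic months (7 × 29.5 = 206.50 d) plus 17.90 d.
The Moon has covered 17.90/29.5 of its cycle, so θ ≈ 360° × 17.90/29.5 = 218.4°.
cos 218.4° = (-0.783), so f = (1 − (-0.783))/2 = 0.892, so 89%.

89%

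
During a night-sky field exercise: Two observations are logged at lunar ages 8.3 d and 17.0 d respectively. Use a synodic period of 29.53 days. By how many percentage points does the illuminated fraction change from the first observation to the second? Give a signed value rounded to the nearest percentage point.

+35 pp

First observation: θ = 360°·8.3/29.53 = 101.2°, so f = 0.597.
Second observation: θ = 207.2°, f = 0.945.
Δf = 0.945 − 0.597 = +0.348, i.e. +35 pp.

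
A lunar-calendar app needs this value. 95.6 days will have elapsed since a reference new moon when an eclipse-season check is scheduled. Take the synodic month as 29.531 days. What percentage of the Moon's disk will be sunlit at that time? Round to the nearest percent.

46%

Reduce mod P: 95.6 − 3×29.531 = 7.01 d into the current lunation.
The Moon has covered 7.01/29.531 of its cycle, so θ ≈ 360° × 7.01/29.531 = 85.4°.
With cos θ = 0.080, the lit fraction is (1 − 0.080)/2 ≈ 0.460, so 46%.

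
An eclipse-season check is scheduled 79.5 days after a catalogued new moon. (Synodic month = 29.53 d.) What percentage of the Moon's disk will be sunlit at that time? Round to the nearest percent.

79.5/29.53 = 2.692 lunations, so 2 complete cycles and 20.44 d into the next.
The Moon has covered 20.44/29.53 of its cycle, so θ ≈ 360° × 20.44/29.53 = 249.2°.
With cos θ = (-0.355), the lit fraction is (1 − (-0.355))/2 ≈ 0.678, so 68%.

68%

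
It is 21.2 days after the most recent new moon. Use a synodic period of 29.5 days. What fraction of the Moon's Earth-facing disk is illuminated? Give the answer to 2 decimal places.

0.60

The Moon has covered 21.2/29.5 of its cycle, so θ ≈ 360° × 21.2/29.5 = 258.7°.
cos 258.7° = (-0.196), so f = (1 − (-0.196))/2 = 0.598.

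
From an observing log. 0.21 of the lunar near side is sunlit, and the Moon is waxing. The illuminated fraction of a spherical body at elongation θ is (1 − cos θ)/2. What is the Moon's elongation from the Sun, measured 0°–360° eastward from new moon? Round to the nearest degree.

55°

Invert f = (1 − cos θ)/2 to get cos θ = 1 − 2(0.21) = 0.580, hence θ₀ = arccos 0.580 = 54.5°.
Waxing ⇒ before full, so θ = 54.5°.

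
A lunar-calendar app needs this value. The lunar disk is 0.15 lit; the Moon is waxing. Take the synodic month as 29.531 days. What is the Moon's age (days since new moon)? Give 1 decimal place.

cos θ = 1 − 2f = 0.700, giving a principal value of 45.6°.
Before full moon the principal value applies: θ = 45.6°.
That fraction of the synodic month is 45.6/360 × 29.531 d ≈ 3.74 d.

3.7 days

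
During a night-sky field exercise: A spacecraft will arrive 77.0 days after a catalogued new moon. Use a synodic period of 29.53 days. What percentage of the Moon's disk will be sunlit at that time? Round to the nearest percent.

77.0/29.53 = 2.608 lunations, so 2 complete cycles and 17.94 d into the next.
The Moon has covered 17.94/29.53 of its cycle, so θ ≈ 360° × 17.94/29.53 = 218.7°.
Illuminated fraction = (1 − cos 218.7°)/2 = (1 − (-0.780))/2 ≈ 0.890, so 89%.

89%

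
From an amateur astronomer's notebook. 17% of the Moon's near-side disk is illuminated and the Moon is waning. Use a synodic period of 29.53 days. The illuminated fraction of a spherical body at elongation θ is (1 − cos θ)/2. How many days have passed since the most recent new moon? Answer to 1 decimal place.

Invert f = (1 − cos θ)/2 to get cos θ = 1 − 2(0.17) = 0.660, hence θ₀ = arccos 0.660 = 48.7°.
Waning ⇒ past full, so θ = 360° − 48.7° = 311.3°.
Age = 29.53 × 311.3°/360° ≈ 25.54 days.

25.5 days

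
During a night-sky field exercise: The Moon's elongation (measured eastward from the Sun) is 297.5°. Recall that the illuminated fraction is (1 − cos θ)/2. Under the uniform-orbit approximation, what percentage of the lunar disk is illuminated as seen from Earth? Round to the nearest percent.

cos 297.5° = 0.462, so f = (1 − 0.462)/2 = 0.269, i.e. 27%.

27%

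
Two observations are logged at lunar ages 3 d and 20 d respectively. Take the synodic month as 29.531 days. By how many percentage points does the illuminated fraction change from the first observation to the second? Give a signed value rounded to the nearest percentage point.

+62 pp

First observation: θ = 360°·3/29.531 = 36.6°, so f = 0.098.
Second observation: θ = 243.8°, f = 0.721.
Δf = 0.721 − 0.098 = +0.622, i.e. +62 pp.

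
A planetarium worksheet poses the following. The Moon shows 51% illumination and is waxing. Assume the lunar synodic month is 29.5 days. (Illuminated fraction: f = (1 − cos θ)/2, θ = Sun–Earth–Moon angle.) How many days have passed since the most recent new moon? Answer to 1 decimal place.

Invert f = (1 − cos θ)/2 to get cos θ = 1 − 2(0.51) = -0.020, hence θ₀ = arccos -0.020 = 91.1°.
Before full moon the principal value applies: θ = 91.1°.
Age = 29.5 × 91.1°/360° ≈ 7.47 days.

7.5 days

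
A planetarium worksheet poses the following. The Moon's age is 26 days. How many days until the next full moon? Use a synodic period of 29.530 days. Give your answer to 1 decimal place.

Full moon is 0.5 of the way through the cycle: age 0.5 × 29.530 = 14.765 d.
This lunation's full moon (14.765 d) has passed, so add one period: 44.295 − 26 = 18.295 days.

18.3 days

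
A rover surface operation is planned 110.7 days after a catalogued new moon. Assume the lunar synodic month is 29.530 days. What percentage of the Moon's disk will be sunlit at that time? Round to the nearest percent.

110.7 d spans 3 complete synodic months (3 × 29.530 = 88.59 d) plus 22.11 d.
Phase angle: θ = 360°·(22.11 d)/(29.530 d) = 269.5°.
cos 269.5° = (-0.008), so f = (1 − (-0.008))/2 = 0.504, so 50%.

50%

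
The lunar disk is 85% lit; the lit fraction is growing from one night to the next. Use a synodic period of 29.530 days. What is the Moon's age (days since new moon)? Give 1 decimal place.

11.0 days

From f = (1 − cos θ)/2: cos θ = 1 − 2×0.85 = -0.700; arccos → 134.4°.
Waxing ⇒ before full, so θ = 134.4°.
That fraction of the synodic month is 134.4/360 × 29.530 d ≈ 11.03 d.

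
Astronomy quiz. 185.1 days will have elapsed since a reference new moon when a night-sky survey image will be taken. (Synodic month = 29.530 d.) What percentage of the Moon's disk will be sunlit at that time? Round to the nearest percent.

185.1/29.530 = 6.268 lunations, so 6 complete cycles and 7.92 d into the next.
Elongation θ = 360° × 7.92/29.530 ≈ 96.6°.
Illuminated fraction = (1 − cos 96.6°)/2 = (1 − (-0.114))/2 ≈ 0.557, so 56%.

56%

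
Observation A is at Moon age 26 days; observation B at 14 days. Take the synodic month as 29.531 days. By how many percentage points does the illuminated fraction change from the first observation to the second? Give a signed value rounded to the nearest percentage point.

θ₁ = 360° × 26/29.531 = 317.0°, f₁ = (1 − cos θ₁)/2 = 0.135.
θ₂ = 360° × 14/29.531 = 170.7°, f₂ = (1 − cos θ₂)/2 = 0.993.
Change = f₂ − f₁ = +0.859 → +86 percentage points.

+86 percentage points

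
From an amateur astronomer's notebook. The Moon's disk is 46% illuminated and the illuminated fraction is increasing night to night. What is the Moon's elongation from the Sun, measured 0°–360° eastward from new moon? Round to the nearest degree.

85°

From f = (1 − cos θ)/2: cos θ = 1 − 2×0.46 = 0.080; arccos → 85.4°.
Waxing ⇒ before full, so θ = 85.4°.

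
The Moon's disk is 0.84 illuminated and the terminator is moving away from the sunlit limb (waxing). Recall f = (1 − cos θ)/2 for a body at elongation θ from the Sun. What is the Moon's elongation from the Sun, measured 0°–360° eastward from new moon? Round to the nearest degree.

133°

Invert f = (1 − cos θ)/2 to get cos θ = 1 − 2(0.84) = -0.680, hence θ₀ = arccos -0.680 = 132.8°.
Waxing ⇒ before full, so θ = 132.8°.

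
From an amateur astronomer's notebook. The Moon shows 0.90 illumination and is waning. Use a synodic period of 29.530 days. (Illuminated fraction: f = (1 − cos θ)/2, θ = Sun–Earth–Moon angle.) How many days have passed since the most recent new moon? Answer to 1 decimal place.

From f = (1 − cos θ)/2: cos θ = 1 − 2×0.90 = -0.800; arccos → 143.1°.
Since the Moon is past full (waning), take the reflex angle: θ = 360° − 143.1° = 216.9°.
Age = 29.530 × 216.9°/360° ≈ 17.79 days.

17.8 days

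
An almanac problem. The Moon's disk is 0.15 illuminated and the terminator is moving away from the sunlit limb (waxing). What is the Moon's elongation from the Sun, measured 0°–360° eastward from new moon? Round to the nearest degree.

46°

From f = (1 − cos θ)/2: cos θ = 1 − 2×0.15 = 0.700; arccos → 45.6°.
The Moon is waxing (0°–180°), so θ = 45.6° directly.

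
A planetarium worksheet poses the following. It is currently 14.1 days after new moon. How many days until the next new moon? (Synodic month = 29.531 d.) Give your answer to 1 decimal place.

15.4 days

One full lunation from the last new moon is 29.531 d; remaining = 29.531 − 14.1 = 15.431 d.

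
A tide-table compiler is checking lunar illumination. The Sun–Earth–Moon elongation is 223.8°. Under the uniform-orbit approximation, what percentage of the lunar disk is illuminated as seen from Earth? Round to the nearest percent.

cos 223.8° = (-0.722), so f = (1 − (-0.722))/2 = 0.861, i.e. 86%.

86%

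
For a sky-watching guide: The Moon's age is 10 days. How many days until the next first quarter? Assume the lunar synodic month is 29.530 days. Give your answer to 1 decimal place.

First quarter occurs at elongation 90°, i.e. at age 29.530 × 90/360 = 7.383 d.
This lunation's first quarter (7.383 d) has passed, so add one period: 36.913 − 10 = 26.913 days.

26.9 days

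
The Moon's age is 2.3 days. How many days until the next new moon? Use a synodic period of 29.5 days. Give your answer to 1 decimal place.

27.2 days

The next new moon completes the synodic month: 29.5 − 2.3 = 27.200 days.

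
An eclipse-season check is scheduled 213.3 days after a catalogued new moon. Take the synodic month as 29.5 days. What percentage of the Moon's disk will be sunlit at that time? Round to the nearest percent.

Reduce mod P: 213.3 − 7×29.5 = 6.80 d into the current lunation.
Elongation θ = 360° × 6.80/29.5 ≈ 83.0°.
cos 83.0° = 0.122, so f = (1 − 0.122)/2 = 0.439, so 44%.

44%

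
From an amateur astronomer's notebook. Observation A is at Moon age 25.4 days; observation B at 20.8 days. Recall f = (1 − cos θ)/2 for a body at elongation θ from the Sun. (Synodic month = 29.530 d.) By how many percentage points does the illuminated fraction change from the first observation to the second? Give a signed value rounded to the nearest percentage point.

+46 pp

First observation: θ = 360°·25.4/29.530 = 309.7°, so f = 0.181.
Second observation: θ = 253.6°, f = 0.641.
Δf = 0.641 − 0.181 = +0.460, i.e. +46 pp.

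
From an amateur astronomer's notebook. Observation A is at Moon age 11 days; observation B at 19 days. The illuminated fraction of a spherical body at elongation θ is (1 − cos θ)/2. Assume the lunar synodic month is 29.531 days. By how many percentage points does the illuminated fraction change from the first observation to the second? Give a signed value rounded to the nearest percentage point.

θ₁ = 360° × 11/29.531 = 134.1°, f₁ = (1 − cos θ₁)/2 = 0.848.
θ₂ = 360° × 19/29.531 = 231.6°, f₂ = (1 − cos θ₂)/2 = 0.810.
Change = f₂ − f₁ = -0.038 → -4 percentage points.

-4 percentage points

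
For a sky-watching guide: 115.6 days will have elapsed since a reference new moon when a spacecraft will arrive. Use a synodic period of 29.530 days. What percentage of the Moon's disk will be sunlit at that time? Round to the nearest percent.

7%

115.6/29.530 = 3.915 lunations, so 3 complete cycles and 27.01 d into the next.
Elongation θ = 360° × 27.01/29.530 ≈ 329.3°.
Illuminated fraction = (1 − cos 329.3°)/2 = (1 − 0.860)/2 ≈ 0.070, so 7%.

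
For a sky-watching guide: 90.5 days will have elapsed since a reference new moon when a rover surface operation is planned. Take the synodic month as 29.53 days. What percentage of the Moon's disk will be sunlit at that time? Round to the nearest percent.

4%

Reduce mod P: 90.5 − 3×29.53 = 1.91 d into the current lunation.
Phase angle: θ = 360°·(1.91 d)/(29.53 d) = 23.3°.
With cos θ = 0.919, the lit fraction is (1 − 0.919)/2 ≈ 0.041, so 4%.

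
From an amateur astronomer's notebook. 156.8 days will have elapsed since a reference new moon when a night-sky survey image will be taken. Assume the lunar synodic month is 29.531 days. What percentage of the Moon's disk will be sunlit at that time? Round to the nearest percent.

156.8/29.531 = 5.310 lunations, so 5 complete cycles and 9.15 d into the next.
The Moon has covered 9.15/29.531 of its cycle, so θ ≈ 360° × 9.15/29.531 = 111.5°.
cos 111.5° = (-0.366), so f = (1 − (-0.366))/2 = 0.683, so 68%.

68%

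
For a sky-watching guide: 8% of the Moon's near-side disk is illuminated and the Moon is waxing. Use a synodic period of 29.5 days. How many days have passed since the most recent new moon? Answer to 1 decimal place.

From f = (1 − cos θ)/2: cos θ = 1 − 2×0.08 = 0.840; arccos → 32.9°.
Before full moon the principal value applies: θ = 32.9°.
Age = 29.5 × 32.9°/360° ≈ 2.69 days.

2.7 days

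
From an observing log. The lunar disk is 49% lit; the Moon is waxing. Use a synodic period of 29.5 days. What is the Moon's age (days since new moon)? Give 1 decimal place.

From f = (1 − cos θ)/2: cos θ = 1 − 2×0.49 = 0.020; arccos → 88.9°.
Before full moon the principal value applies: θ = 88.9°.
Age = 29.5 × 88.9°/360° ≈ 7.28 days.

7.3 days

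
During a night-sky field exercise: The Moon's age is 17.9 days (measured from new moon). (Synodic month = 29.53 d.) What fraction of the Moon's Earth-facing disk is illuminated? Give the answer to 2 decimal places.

0.89

The Moon has covered 17.9/29.53 of its cycle, so θ ≈ 360° × 17.9/29.53 = 218.2°.
Illuminated fraction = (1 − cos 218.2°)/2 = (1 − (-0.786))/2 ≈ 0.893.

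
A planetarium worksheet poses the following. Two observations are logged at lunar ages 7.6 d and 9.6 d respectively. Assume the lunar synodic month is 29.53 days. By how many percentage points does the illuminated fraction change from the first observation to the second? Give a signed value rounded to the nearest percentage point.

First observation: θ = 360°·7.6/29.53 = 92.7°, so f = 0.523.
Second observation: θ = 117.0°, f = 0.727.
Δf = 0.727 − 0.523 = +0.204, i.e. +20 pp.

+20 percentage points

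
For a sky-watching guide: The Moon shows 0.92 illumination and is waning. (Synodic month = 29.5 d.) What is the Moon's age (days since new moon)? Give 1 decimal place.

17.4 days

Invert f = (1 − cos θ)/2 to get cos θ = 1 − 2(0.92) = -0.840, hence θ₀ = arccos -0.840 = 147.1°.
Waning ⇒ past full, so θ = 360° − 147.1° = 212.9°.
That fraction of the synodic month is 212.9/360 × 29.5 d ≈ 17.44 d.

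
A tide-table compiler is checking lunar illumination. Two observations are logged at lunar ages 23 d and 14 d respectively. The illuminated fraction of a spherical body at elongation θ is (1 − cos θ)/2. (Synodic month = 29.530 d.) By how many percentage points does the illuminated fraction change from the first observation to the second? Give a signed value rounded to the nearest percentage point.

θ₁ = 360° × 23/29.530 = 280.4°, f₁ = (1 − cos θ₁)/2 = 0.410.
θ₂ = 360° × 14/29.530 = 170.7°, f₂ = (1 − cos θ₂)/2 = 0.993.
Change = f₂ − f₁ = +0.584 → +58 percentage points.

+58 pp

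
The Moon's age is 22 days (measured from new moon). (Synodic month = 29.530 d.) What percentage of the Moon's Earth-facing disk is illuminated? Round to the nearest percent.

52%

Phase angle: θ = 360°·(22 d)/(29.530 d) = 268.2°.
cos 268.2° = (-0.031), so f = (1 − (-0.031))/2 = 0.516, so 52%.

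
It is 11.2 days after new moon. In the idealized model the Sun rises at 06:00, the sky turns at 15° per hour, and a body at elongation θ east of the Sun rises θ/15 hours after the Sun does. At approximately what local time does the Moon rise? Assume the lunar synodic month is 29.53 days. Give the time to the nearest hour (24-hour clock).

The Moon has covered 11.2/29.53 of its cycle, so θ ≈ 360° × 11.2/29.53 = 136.5°.
The Moon trails the Sun by θ/15 = 136.5/15 ≈ 9.10 hours.
06:00 + 9.10 h ≈ 15:06 → 15:00 to the nearest hour.

15:00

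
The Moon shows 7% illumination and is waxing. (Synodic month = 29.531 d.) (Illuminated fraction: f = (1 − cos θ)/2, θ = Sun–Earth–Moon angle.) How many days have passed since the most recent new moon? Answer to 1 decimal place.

Invert f = (1 − cos θ)/2 to get cos θ = 1 − 2(0.07) = 0.860, hence θ₀ = arccos 0.860 = 30.7°.
The Moon is waxing (0°–180°), so θ = 30.7° directly.
That fraction of the synodic month is 30.7/360 × 29.531 d ≈ 2.52 d.

2.5 days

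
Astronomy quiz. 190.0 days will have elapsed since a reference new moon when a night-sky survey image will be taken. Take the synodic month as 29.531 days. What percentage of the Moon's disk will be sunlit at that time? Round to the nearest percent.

96%

190.0/29.531 = 6.434 lunations, so 6 complete cycles and 12.81 d into the next.
Phase angle: θ = 360°·(12.81 d)/(29.531 d) = 156.2°.
Illuminated fraction = (1 − cos 156.2°)/2 = (1 − (-0.915))/2 ≈ 0.958, so 96%.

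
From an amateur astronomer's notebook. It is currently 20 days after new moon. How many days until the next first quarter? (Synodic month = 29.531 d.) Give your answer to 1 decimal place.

16.9 days

First quarter is 0.25 of the way through the cycle: age 0.25 × 29.531 = 7.383 d.
This lunation's first quarter (7.383 d) has passed, so add one period: 36.914 − 20 = 16.914 days.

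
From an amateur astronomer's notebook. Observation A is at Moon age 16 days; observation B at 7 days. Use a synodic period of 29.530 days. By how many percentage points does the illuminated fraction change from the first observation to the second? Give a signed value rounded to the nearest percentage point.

-52 pp

θ₁ = 360° × 16/29.530 = 195.1°, f₁ = (1 − cos θ₁)/2 = 0.983.
θ₂ = 360° × 7/29.530 = 85.3°, f₂ = (1 − cos θ₂)/2 = 0.459.
Change = f₂ − f₁ = -0.523 → -52 percentage points.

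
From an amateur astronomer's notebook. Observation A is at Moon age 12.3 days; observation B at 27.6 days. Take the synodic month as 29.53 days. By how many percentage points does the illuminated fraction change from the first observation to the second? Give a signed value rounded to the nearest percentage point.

θ₁ = 360° × 12.3/29.53 = 149.9°, f₁ = (1 − cos θ₁)/2 = 0.933.
θ₂ = 360° × 27.6/29.53 = 336.5°, f₂ = (1 − cos θ₂)/2 = 0.042.
Change = f₂ − f₁ = -0.891 → -89 percentage points.

-89 percentage points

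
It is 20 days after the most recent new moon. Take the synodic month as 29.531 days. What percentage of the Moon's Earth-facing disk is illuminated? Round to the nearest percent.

The Moon has covered 20/29.531 of its cycle, so θ ≈ 360° × 20/29.531 = 243.8°.
With cos θ = (-0.441), the lit fraction is (1 − (-0.441))/2 ≈ 0.721, so 72%.

72%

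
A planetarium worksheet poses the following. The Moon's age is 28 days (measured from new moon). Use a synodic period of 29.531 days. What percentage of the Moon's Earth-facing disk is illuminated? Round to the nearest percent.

Elongation θ = 360° × 28/29.531 ≈ 341.3°.
cos 341.3° = 0.947, so f = (1 − 0.947)/2 = 0.026, so 3%.

3%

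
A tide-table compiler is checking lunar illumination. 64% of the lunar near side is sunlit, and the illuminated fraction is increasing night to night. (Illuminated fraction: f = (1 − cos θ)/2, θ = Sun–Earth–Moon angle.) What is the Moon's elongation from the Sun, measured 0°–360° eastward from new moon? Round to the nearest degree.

Invert f = (1 − cos θ)/2 to get cos θ = 1 − 2(0.64) = -0.280, hence θ₀ = arccos -0.280 = 106.3°.
Waxing ⇒ before full, so θ = 106.3°.

106°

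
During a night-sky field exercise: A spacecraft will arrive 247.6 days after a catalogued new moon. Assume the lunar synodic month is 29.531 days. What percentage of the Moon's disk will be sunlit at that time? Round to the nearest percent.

247.6 d spans 8 complete synodic months (8 × 29.531 = 236.25 d) plus 11.35 d.
Elongation θ = 360° × 11.35/29.531 ≈ 138.4°.
With cos θ = (-0.748), the lit fraction is (1 − (-0.748))/2 ≈ 0.874, so 87%.

87%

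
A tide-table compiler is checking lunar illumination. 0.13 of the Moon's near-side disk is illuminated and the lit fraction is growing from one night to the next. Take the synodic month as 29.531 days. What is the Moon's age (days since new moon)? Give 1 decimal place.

3.5 days

cos θ = 1 − 2f = 0.740, giving a principal value of 42.3°.
Before full moon the principal value applies: θ = 42.3°.
At 360°/29.531 d per day, 42.3° corresponds to 3.47 days.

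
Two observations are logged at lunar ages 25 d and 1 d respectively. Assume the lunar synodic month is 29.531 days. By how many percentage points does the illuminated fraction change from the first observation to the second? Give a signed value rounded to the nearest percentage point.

-20 pp

θ₁ = 360° × 25/29.531 = 304.8°, f₁ = (1 − cos θ₁)/2 = 0.215.
θ₂ = 360° × 1/29.531 = 12.2°, f₂ = (1 − cos θ₂)/2 = 0.011.
Change = f₂ − f₁ = -0.204 → -20 percentage points.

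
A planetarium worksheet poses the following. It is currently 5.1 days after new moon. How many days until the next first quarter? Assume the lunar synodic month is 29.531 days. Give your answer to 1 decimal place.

2.3 days

First quarter is 0.25 of the way through the cycle: age 0.25 × 29.531 = 7.383 d.
So 2.283 days remain (7.383 − 5.1).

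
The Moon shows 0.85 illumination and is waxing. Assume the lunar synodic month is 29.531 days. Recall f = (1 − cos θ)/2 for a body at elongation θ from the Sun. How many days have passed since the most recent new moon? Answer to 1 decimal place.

11.0 days

cos θ = 1 − 2f = -0.700, giving a principal value of 134.4°.
The Moon is waxing (0°–180°), so θ = 134.4° directly.
That fraction of the synodic month is 134.4/360 × 29.531 d ≈ 11.03 d.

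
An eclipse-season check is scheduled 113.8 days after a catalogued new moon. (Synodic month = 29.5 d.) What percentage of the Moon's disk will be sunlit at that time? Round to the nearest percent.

113.8 d spans 3 complete synodic months (3 × 29.5 = 88.50 d) plus 25.30 d.
Phase angle: θ = 360°·(25.30 d)/(29.5 d) = 308.7°.
cos 308.7° = 0.626, so f = (1 − 0.626)/2 = 0.187, so 19%.

19%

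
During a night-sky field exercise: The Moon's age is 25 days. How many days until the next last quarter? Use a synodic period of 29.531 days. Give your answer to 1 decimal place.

Last quarter is 0.75 of the way through the cycle: age 0.75 × 29.531 = 22.148 d.
This lunation's last quarter (22.148 d) has passed, so add one period: 51.679 − 25 = 26.679 days.

26.7 days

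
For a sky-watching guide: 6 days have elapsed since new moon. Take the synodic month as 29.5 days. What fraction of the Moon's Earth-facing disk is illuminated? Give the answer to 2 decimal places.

0.36

The Moon has covered 6/29.5 of its cycle, so θ ≈ 360° × 6/29.5 = 73.2°.
cos 73.2° = 0.289, so f = (1 − 0.289)/2 = 0.356.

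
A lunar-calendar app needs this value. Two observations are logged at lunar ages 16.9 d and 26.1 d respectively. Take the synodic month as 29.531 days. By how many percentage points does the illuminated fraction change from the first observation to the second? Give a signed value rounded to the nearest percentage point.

θ₁ = 360° × 16.9/29.531 = 206.0°, f₁ = (1 − cos θ₁)/2 = 0.949.
θ₂ = 360° × 26.1/29.531 = 318.2°, f₂ = (1 − cos θ₂)/2 = 0.127.
Change = f₂ − f₁ = -0.822 → -82 percentage points.

-82 pp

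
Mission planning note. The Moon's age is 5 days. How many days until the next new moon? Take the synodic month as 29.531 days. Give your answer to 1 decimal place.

24.5 days

The next new moon completes the synodic month: 29.531 − 5 = 24.531 days.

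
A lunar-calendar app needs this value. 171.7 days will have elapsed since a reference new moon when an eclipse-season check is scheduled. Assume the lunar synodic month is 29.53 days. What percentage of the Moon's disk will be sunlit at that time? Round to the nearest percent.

30%

Reduce mod P: 171.7 − 5×29.53 = 24.05 d into the current lunation.
Phase angle: θ = 360°·(24.05 d)/(29.53 d) = 293.2°.
Illuminated fraction = (1 − cos 293.2°)/2 = (1 − 0.394)/2 ≈ 0.303, so 30%.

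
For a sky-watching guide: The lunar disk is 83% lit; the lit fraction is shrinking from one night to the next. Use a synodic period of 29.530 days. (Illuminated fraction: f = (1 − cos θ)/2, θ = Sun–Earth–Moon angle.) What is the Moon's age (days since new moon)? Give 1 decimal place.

18.8 days

From f = (1 − cos θ)/2: cos θ = 1 − 2×0.83 = -0.660; arccos → 131.3°.
Waning ⇒ past full, so θ = 360° − 131.3° = 228.7°.
At 360°/29.530 d per day, 228.7° corresponds to 18.76 days.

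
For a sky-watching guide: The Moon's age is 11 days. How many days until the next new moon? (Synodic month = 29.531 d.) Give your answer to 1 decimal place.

18.5 days

One full lunation from the last new moon is 29.531 d; remaining = 29.531 − 11 = 18.531 d.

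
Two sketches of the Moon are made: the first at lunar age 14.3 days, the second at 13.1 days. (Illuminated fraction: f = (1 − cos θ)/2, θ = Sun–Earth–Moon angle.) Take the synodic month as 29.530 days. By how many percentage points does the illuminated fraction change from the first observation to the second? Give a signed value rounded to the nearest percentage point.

-3 pp

First observation: θ = 360°·14.3/29.530 = 174.3°, so f = 0.998.
Second observation: θ = 159.7°, f = 0.969.
Δf = 0.969 − 0.998 = -0.029, i.e. -3 pp.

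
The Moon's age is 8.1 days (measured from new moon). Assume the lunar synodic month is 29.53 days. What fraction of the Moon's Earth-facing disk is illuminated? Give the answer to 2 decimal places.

0.58

The Moon has covered 8.1/29.53 of its cycle, so θ ≈ 360° × 8.1/29.53 = 98.7°.
cos 98.7° = (-0.152), so f = (1 − (-0.152))/2 = 0.576.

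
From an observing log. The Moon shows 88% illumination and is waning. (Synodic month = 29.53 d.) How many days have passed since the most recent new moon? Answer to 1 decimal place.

cos θ = 1 − 2f = -0.760, giving a principal value of 139.5°.
Since the Moon is past full (waning), take the reflex angle: θ = 360° − 139.5° = 220.5°.
At 360°/29.53 d per day, 220.5° corresponds to 18.09 days.

18.1 days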